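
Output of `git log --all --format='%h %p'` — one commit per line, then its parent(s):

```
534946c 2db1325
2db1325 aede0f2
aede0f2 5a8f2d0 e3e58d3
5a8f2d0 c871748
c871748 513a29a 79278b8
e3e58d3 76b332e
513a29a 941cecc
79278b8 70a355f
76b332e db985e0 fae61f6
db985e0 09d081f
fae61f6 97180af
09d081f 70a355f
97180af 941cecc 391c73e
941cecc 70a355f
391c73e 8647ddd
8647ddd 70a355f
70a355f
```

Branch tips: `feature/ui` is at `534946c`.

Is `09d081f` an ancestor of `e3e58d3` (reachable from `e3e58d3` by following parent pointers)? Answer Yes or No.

Ancestors of e3e58d3 (commits reachable by following parents): {09d081f, 391c73e, 70a355f, 76b332e, 8647ddd, 941cecc, 97180af, db985e0, e3e58d3, fae61f6}.
09d081f is in that set, so it is an ancestor of e3e58d3.

Yes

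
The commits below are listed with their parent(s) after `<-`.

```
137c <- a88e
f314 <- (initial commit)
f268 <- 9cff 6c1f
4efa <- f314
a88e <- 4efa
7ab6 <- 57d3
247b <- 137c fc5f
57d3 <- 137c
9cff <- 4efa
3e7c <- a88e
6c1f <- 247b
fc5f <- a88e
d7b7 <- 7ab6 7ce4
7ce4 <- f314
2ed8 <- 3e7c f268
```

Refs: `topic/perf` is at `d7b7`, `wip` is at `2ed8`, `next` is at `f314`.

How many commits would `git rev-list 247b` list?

6

Walking parent pointers from 247b: reachable set = {137c, 247b, 4efa, a88e, f314, fc5f}.
That is 6 commits.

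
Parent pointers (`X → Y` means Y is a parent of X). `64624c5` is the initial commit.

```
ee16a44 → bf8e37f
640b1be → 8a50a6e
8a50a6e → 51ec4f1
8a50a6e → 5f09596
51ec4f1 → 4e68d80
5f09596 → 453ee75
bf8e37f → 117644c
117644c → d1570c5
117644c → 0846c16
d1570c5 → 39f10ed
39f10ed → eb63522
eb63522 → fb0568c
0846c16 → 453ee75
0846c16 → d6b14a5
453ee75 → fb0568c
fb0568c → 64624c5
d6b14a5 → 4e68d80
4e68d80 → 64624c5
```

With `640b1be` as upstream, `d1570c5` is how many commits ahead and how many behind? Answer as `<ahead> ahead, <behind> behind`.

3 ahead, 6 behind

Reachable from d1570c5: {39f10ed, 64624c5, d1570c5, eb63522, fb0568c}.
Reachable from 640b1be: {453ee75, 4e68d80, 51ec4f1, 5f09596, 640b1be, 64624c5, 8a50a6e, fb0568c}.
Only in d1570c5's history (ahead): {39f10ed, d1570c5, eb63522} — 3.
Only in 640b1be's history (behind): {453ee75, 4e68d80, 51ec4f1, 5f09596, 640b1be, 8a50a6e} — 6.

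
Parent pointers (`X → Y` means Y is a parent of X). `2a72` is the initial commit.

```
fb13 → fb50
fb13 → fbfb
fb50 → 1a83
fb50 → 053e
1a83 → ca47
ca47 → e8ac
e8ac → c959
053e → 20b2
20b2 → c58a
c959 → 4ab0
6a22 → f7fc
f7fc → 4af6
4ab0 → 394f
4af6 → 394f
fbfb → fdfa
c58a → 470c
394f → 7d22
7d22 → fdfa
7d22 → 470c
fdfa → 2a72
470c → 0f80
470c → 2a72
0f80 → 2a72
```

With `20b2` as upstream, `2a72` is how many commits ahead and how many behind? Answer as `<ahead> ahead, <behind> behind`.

Reachable from 2a72: {2a72}.
Reachable from 20b2: {0f80, 20b2, 2a72, 470c, c58a}.
Only in 2a72's history (ahead): {} — 0.
Only in 20b2's history (behind): {0f80, 20b2, 470c, c58a} — 4.

0 ahead, 4 behind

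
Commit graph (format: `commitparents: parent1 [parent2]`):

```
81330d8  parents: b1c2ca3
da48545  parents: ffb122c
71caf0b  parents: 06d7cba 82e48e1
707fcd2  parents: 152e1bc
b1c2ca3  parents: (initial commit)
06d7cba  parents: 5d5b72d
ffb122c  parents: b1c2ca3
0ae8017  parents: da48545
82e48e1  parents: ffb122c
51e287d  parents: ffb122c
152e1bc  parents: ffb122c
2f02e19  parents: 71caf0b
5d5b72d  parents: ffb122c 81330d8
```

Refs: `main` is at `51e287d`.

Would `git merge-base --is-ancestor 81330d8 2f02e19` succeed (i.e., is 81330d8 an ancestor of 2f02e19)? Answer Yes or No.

Ancestors of 2f02e19 (commits reachable by following parents): {06d7cba, 2f02e19, 5d5b72d, 71caf0b, 81330d8, 82e48e1, b1c2ca3, ffb122c}.
81330d8 is in that set, so it is an ancestor of 2f02e19.

Yes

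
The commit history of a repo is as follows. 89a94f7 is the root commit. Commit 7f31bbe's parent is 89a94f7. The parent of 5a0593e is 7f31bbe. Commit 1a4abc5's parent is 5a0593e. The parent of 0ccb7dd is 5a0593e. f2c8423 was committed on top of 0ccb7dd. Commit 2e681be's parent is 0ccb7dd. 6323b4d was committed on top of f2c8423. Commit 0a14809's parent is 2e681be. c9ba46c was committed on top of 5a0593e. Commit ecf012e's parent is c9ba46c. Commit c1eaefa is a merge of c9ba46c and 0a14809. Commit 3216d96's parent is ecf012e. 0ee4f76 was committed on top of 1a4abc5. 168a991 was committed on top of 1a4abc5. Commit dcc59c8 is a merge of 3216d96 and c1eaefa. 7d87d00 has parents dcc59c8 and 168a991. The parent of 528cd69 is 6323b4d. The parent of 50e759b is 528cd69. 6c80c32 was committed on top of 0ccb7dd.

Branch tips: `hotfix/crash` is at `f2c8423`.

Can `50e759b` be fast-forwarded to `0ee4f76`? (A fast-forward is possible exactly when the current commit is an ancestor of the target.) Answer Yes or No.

No

A fast-forward from 50e759b to 0ee4f76 is possible iff 50e759b is an ancestor of 0ee4f76.
Ancestors of 0ee4f76: {0ee4f76, 1a4abc5, 5a0593e, 7f31bbe, 89a94f7}.
50e759b is not among them, so fast-forward is not possible.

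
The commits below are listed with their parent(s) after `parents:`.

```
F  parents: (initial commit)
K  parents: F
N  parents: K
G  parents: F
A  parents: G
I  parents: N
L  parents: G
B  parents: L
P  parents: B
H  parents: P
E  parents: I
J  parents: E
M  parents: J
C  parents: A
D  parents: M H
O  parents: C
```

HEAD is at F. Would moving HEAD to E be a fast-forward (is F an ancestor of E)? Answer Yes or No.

A fast-forward from F to E is possible iff F is an ancestor of E.
Ancestors of E: {E, F, I, K, N}.
F is among them, so fast-forward is possible.

Yes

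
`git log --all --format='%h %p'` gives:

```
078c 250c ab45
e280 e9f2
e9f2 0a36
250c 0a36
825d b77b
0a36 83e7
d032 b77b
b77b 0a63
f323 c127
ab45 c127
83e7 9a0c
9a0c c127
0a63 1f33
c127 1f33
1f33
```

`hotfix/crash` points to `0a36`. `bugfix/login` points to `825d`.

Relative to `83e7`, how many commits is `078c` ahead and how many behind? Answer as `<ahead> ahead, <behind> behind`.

Reachable from 078c: {078c, 0a36, 1f33, 250c, 83e7, 9a0c, ab45, c127}.
Reachable from 83e7: {1f33, 83e7, 9a0c, c127}.
Only in 078c's history (ahead): {078c, 0a36, 250c, ab45} — 4.
Only in 83e7's history (behind): {} — 0.

4 ahead, 0 behind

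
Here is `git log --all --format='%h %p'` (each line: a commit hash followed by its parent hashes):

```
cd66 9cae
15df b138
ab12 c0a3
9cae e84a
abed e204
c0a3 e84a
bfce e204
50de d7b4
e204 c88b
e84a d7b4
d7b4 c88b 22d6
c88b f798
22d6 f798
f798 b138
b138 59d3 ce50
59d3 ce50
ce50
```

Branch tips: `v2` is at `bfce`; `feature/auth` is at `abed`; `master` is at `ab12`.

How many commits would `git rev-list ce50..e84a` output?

7

Reachable from e84a: {22d6, 59d3, b138, c88b, ce50, d7b4, e84a, f798}.
Reachable from ce50: {ce50}.
In e84a's history but not ce50's: {22d6, 59d3, b138, c88b, d7b4, e84a, f798} — 7 commits.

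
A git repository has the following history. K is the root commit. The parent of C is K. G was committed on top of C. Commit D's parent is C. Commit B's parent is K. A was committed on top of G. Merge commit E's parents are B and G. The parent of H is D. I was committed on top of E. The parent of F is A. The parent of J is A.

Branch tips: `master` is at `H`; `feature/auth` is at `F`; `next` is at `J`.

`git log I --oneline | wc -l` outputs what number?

6

Walking parent pointers from I: reachable set = {B, C, E, G, I, K}.
That is 6 commits.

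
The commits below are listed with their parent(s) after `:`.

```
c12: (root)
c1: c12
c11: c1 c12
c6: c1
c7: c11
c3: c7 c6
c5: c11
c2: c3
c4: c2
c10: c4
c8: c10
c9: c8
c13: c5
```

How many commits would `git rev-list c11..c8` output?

7

Reachable from c8: {c1, c10, c11, c12, c2, c3, c4, c6, c7, c8}.
Reachable from c11: {c1, c11, c12}.
In c8's history but not c11's: {c10, c2, c3, c4, c6, c7, c8} — 7 commits.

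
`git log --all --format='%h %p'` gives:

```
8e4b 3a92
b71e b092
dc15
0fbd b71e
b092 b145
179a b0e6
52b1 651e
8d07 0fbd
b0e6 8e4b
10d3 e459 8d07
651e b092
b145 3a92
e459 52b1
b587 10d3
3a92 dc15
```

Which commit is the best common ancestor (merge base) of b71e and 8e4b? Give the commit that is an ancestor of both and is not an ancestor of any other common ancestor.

3a92

Ancestors of b71e: {3a92, b092, b145, b71e, dc15}.
Ancestors of 8e4b: {3a92, 8e4b, dc15}.
Common ancestors: {3a92, dc15}.
Among these, 3a92 is not an ancestor of any other common ancestor — it is the merge base.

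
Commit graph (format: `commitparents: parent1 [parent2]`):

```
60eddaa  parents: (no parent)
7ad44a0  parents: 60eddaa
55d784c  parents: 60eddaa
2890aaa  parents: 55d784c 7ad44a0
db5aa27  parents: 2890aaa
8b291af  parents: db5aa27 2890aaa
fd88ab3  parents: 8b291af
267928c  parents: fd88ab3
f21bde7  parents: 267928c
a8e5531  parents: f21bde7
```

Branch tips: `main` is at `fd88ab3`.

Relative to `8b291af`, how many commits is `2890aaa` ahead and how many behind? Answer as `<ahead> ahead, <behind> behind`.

0 ahead, 2 behind

Reachable from 2890aaa: {2890aaa, 55d784c, 60eddaa, 7ad44a0}.
Reachable from 8b291af: {2890aaa, 55d784c, 60eddaa, 7ad44a0, 8b291af, db5aa27}.
Only in 2890aaa's history (ahead): {} — 0.
Only in 8b291af's history (behind): {8b291af, db5aa27} — 2.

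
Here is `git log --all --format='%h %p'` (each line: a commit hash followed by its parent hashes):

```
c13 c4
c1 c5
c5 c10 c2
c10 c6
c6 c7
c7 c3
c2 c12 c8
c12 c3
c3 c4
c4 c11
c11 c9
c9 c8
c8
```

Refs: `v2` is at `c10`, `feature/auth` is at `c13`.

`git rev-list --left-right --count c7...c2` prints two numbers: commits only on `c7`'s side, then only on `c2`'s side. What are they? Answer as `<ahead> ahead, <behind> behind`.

Reachable from c7: {c11, c3, c4, c7, c8, c9}.
Reachable from c2: {c11, c12, c2, c3, c4, c8, c9}.
Only in c7's history (ahead): {c7} — 1.
Only in c2's history (behind): {c12, c2} — 2.

1 ahead, 2 behind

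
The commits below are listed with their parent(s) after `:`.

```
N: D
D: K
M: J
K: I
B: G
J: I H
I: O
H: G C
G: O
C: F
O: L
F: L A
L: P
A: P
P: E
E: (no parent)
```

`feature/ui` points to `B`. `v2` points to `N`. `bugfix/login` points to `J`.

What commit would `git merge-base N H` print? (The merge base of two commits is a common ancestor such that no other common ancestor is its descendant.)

O

Ancestors of N: {D, E, I, K, L, N, O, P}.
Ancestors of H: {A, C, E, F, G, H, L, O, P}.
Common ancestors: {E, L, O, P}.
Among these, O is not an ancestor of any other common ancestor — it is the merge base.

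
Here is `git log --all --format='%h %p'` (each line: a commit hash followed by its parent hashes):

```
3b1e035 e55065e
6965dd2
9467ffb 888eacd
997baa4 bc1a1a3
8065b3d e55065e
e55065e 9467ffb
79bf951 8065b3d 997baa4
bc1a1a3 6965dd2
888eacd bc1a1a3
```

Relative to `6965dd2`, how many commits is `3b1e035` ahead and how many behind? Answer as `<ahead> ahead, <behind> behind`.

5 ahead, 0 behind

Reachable from 3b1e035: {3b1e035, 6965dd2, 888eacd, 9467ffb, bc1a1a3, e55065e}.
Reachable from 6965dd2: {6965dd2}.
Only in 3b1e035's history (ahead): {3b1e035, 888eacd, 9467ffb, bc1a1a3, e55065e} — 5.
Only in 6965dd2's history (behind): {} — 0.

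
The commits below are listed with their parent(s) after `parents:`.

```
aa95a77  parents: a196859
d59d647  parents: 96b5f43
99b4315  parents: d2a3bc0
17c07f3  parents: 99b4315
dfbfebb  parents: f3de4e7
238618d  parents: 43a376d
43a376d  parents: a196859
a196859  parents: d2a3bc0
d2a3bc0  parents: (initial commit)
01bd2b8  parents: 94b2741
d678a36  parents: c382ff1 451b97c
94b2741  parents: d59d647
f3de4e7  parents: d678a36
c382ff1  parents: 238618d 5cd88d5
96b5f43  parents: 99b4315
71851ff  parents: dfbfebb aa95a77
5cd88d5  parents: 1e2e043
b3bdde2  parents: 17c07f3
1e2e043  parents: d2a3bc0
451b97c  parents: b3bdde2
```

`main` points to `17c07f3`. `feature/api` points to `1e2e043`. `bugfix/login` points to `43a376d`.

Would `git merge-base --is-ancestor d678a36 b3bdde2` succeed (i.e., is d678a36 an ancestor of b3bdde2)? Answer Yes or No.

Ancestors of b3bdde2: {17c07f3, 99b4315, b3bdde2, d2a3bc0}.
d678a36 is not in that set, so it is not an ancestor of b3bdde2.

No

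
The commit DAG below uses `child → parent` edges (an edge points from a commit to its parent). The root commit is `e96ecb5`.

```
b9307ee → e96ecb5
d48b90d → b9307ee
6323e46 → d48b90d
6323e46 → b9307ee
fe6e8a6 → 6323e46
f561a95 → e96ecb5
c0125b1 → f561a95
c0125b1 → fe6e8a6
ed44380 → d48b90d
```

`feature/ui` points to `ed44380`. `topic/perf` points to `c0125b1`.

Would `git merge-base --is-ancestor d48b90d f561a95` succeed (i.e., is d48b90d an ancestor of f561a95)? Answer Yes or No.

No

Ancestors of f561a95: {e96ecb5, f561a95}.
d48b90d is not in that set, so it is not an ancestor of f561a95.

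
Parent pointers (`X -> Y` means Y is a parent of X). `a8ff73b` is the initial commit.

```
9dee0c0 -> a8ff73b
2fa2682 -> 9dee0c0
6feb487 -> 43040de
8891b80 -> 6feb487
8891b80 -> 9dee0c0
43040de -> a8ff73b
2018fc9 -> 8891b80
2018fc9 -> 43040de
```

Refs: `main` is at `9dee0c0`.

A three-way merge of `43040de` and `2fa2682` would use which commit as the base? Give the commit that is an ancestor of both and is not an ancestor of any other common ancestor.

a8ff73b

Ancestors of 43040de: {43040de, a8ff73b}.
Ancestors of 2fa2682: {2fa2682, 9dee0c0, a8ff73b}.
Common ancestors: {a8ff73b}.
The only common ancestor is a8ff73b, so it is the merge base.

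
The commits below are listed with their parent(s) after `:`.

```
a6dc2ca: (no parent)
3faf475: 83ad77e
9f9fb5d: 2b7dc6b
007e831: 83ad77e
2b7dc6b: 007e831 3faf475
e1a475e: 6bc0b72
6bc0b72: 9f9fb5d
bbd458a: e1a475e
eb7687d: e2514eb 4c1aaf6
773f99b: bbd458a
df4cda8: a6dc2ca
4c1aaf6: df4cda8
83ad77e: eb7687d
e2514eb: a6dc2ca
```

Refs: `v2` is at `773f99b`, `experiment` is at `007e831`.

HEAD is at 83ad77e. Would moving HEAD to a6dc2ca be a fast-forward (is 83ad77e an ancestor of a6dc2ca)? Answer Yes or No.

No

A fast-forward from 83ad77e to a6dc2ca is possible iff 83ad77e is an ancestor of a6dc2ca.
Ancestors of a6dc2ca: {a6dc2ca}.
83ad77e is not among them, so fast-forward is not possible.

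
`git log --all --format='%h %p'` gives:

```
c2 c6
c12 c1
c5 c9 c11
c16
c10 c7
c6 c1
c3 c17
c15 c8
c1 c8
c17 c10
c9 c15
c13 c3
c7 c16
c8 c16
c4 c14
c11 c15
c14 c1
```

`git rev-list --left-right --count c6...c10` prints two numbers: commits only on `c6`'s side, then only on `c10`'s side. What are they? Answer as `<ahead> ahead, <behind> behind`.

3 ahead, 2 behind

Reachable from c6: {c1, c16, c6, c8}.
Reachable from c10: {c10, c16, c7}.
Only in c6's history (ahead): {c1, c6, c8} — 3.
Only in c10's history (behind): {c10, c7} — 2.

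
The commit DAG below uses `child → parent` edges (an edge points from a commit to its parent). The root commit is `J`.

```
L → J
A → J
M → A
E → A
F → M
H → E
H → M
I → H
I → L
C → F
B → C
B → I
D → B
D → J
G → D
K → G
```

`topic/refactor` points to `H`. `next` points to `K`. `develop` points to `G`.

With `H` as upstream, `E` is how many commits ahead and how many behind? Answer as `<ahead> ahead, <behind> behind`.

0 ahead, 2 behind

Reachable from E: {A, E, J}.
Reachable from H: {A, E, H, J, M}.
Only in E's history (ahead): {} — 0.
Only in H's history (behind): {H, M} — 2.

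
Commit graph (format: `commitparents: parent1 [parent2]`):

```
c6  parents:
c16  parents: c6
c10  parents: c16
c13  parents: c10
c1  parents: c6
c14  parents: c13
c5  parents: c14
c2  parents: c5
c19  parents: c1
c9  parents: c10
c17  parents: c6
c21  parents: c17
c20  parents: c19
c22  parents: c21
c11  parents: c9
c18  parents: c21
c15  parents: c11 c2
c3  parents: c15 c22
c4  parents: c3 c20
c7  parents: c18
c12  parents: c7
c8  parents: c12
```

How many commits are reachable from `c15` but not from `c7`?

Reachable from c15: {c10, c11, c13, c14, c15, c16, c2, c5, c6, c9}.
Reachable from c7: {c17, c18, c21, c6, c7}.
In c15's history but not c7's: {c10, c11, c13, c14, c15, c16, c2, c5, c9} — 9 commits.

9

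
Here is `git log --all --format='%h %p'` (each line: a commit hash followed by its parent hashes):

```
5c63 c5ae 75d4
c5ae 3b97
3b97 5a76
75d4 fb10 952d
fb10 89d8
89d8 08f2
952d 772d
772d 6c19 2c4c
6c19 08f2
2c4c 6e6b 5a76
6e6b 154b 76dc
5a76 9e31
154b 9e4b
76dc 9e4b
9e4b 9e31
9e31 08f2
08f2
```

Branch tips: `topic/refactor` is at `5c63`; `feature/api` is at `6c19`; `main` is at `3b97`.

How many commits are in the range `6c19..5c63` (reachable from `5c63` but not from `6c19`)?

Reachable from 5c63: {08f2, 154b, 2c4c, 3b97, 5a76, 5c63, 6c19, 6e6b, 75d4, 76dc, 772d, 89d8, 952d, 9e31, 9e4b, c5ae, fb10}.
Reachable from 6c19: {08f2, 6c19}.
In 5c63's history but not 6c19's: {154b, 2c4c, 3b97, 5a76, 5c63, 6e6b, 75d4, 76dc, 772d, 89d8, 952d, 9e31, 9e4b, c5ae, fb10} — 15 commits.

15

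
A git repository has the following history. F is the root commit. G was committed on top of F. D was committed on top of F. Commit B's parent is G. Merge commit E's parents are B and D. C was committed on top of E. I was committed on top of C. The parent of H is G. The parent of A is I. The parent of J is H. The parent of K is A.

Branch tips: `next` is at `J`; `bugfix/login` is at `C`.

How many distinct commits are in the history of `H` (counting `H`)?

3

Walking parent pointers from H: reachable set = {F, G, H}.
That is 3 commits.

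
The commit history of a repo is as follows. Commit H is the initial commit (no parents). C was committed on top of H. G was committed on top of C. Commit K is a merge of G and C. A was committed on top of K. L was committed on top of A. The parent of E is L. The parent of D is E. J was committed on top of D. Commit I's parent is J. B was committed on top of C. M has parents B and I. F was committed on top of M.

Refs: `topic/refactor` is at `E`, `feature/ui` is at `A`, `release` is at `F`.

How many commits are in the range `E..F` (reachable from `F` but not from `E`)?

Reachable from F: {A, B, C, D, E, F, G, H, I, J, K, L, M}.
Reachable from E: {A, C, E, G, H, K, L}.
In F's history but not E's: {B, D, F, I, J, M} — 6 commits.

6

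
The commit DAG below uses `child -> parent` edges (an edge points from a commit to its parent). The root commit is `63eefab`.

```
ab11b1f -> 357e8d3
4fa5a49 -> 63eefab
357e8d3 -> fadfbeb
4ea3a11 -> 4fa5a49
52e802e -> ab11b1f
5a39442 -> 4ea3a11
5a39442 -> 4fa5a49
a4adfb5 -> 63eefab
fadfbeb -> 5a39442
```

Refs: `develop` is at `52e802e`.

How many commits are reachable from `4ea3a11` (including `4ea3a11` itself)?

Walking parent pointers from 4ea3a11: reachable set = {4ea3a11, 4fa5a49, 63eefab}.
That is 3 commits.

3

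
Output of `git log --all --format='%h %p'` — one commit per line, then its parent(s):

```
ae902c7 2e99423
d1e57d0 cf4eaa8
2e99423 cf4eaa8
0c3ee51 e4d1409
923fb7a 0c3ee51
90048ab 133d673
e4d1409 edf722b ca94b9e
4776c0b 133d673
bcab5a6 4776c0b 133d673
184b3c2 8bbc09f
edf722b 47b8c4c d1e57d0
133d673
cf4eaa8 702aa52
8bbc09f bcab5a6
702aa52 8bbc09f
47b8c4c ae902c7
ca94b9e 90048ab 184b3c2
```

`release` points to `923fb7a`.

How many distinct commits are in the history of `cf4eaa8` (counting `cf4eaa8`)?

6

Walking parent pointers from cf4eaa8: reachable set = {133d673, 4776c0b, 702aa52, 8bbc09f, bcab5a6, cf4eaa8}.
That is 6 commits.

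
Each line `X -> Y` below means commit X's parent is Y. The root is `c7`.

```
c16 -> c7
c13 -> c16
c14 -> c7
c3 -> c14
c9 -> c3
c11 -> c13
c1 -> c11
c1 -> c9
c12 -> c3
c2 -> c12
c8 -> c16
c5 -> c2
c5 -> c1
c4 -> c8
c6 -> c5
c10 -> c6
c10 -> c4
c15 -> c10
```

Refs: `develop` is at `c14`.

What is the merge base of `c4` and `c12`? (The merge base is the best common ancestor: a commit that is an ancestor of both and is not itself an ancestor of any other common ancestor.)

c7

Ancestors of c4: {c16, c4, c7, c8}.
Ancestors of c12: {c12, c14, c3, c7}.
Common ancestors: {c7}.
The only common ancestor is c7, so it is the merge base.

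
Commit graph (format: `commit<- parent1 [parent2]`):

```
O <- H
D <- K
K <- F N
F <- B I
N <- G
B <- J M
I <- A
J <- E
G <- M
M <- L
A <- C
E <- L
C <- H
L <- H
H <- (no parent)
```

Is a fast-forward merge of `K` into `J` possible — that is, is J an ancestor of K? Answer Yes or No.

A fast-forward from J to K is possible iff J is an ancestor of K.
Ancestors of K: {A, B, C, E, F, G, H, I, J, K, L, M, N}.
J is among them, so fast-forward is possible.

Yes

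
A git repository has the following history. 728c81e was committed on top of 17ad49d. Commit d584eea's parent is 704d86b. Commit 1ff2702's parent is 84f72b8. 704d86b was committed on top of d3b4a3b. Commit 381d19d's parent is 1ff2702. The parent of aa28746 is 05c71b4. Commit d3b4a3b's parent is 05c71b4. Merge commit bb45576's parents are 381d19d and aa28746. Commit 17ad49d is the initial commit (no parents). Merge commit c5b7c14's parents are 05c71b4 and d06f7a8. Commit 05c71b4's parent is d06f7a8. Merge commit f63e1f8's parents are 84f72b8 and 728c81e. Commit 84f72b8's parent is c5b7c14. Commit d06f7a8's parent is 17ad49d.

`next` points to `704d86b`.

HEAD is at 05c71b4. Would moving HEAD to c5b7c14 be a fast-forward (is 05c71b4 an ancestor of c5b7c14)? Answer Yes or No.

A fast-forward from 05c71b4 to c5b7c14 is possible iff 05c71b4 is an ancestor of c5b7c14.
Ancestors of c5b7c14: {05c71b4, 17ad49d, c5b7c14, d06f7a8}.
05c71b4 is among them, so fast-forward is possible.

Yes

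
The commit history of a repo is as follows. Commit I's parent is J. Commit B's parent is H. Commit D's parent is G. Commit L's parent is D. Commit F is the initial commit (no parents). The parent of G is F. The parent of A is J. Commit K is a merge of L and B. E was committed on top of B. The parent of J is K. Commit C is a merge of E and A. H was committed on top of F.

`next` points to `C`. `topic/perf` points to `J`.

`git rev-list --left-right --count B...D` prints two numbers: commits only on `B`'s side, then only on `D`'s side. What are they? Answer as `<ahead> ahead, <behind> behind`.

Reachable from B: {B, F, H}.
Reachable from D: {D, F, G}.
Only in B's history (ahead): {B, H} — 2.
Only in D's history (behind): {D, G} — 2.

2 ahead, 2 behind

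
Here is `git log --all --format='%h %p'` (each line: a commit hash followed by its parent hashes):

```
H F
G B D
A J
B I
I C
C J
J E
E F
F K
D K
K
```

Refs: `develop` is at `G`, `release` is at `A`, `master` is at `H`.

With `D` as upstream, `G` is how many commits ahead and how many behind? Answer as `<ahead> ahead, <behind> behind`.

Reachable from G: {B, C, D, E, F, G, I, J, K}.
Reachable from D: {D, K}.
Only in G's history (ahead): {B, C, E, F, G, I, J} — 7.
Only in D's history (behind): {} — 0.

7 ahead, 0 behind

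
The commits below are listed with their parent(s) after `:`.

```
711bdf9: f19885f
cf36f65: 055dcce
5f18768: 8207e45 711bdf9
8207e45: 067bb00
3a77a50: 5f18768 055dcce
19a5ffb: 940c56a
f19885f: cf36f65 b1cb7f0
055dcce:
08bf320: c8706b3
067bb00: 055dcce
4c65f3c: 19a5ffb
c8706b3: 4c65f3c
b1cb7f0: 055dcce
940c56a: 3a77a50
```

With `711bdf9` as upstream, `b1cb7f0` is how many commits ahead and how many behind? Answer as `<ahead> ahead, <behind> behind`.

0 ahead, 3 behind

Reachable from b1cb7f0: {055dcce, b1cb7f0}.
Reachable from 711bdf9: {055dcce, 711bdf9, b1cb7f0, cf36f65, f19885f}.
Only in b1cb7f0's history (ahead): {} — 0.
Only in 711bdf9's history (behind): {711bdf9, cf36f65, f19885f} — 3.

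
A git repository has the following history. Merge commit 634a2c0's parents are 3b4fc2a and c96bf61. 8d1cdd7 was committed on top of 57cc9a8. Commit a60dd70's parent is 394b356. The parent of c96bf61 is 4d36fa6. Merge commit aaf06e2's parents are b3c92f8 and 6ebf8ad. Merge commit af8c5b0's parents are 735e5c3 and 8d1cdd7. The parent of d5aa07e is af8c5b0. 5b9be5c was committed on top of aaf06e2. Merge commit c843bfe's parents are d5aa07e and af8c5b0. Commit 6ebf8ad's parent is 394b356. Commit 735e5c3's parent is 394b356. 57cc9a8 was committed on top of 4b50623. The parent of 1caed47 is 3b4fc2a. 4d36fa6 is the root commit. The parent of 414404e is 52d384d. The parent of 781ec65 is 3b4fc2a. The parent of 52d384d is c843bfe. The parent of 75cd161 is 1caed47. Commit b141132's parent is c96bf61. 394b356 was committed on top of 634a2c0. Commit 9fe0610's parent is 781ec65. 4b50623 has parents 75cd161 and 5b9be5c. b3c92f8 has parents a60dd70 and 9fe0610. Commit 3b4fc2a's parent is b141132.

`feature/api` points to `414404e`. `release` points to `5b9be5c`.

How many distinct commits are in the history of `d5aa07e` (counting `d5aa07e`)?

21

Walking parent pointers from d5aa07e: reachable set = {1caed47, 394b356, 3b4fc2a, 4b50623, 4d36fa6, 57cc9a8, 5b9be5c, 634a2c0, 6ebf8ad, 735e5c3, 75cd161, 781ec65, 8d1cdd7, 9fe0610, a60dd70, aaf06e2, af8c5b0, b141132, b3c92f8, c96bf61, d5aa07e}.
That is 21 commits.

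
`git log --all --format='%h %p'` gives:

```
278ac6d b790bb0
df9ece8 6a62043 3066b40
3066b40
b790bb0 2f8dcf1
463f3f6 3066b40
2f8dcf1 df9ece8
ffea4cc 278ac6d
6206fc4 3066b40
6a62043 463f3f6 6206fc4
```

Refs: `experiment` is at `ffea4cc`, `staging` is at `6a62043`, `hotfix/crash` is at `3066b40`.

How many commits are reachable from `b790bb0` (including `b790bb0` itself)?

Walking parent pointers from b790bb0: reachable set = {2f8dcf1, 3066b40, 463f3f6, 6206fc4, 6a62043, b790bb0, df9ece8}.
That is 7 commits.

7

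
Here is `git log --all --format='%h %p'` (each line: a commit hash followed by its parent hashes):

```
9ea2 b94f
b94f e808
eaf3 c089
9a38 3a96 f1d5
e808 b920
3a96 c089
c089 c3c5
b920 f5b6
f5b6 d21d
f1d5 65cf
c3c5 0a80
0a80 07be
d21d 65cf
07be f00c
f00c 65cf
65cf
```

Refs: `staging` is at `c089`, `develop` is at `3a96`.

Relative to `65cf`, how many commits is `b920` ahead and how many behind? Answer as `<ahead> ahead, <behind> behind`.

3 ahead, 0 behind

Reachable from b920: {65cf, b920, d21d, f5b6}.
Reachable from 65cf: {65cf}.
Only in b920's history (ahead): {b920, d21d, f5b6} — 3.
Only in 65cf's history (behind): {} — 0.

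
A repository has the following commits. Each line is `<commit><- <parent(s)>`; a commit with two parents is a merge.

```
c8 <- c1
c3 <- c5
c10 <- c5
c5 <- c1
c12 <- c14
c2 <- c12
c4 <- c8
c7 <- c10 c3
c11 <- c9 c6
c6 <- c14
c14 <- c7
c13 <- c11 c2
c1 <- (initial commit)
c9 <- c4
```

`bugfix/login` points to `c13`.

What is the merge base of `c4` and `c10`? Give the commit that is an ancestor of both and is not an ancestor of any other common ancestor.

Ancestors of c4: {c1, c4, c8}.
Ancestors of c10: {c1, c10, c5}.
Common ancestors: {c1}.
The only common ancestor is c1, so it is the merge base.

c1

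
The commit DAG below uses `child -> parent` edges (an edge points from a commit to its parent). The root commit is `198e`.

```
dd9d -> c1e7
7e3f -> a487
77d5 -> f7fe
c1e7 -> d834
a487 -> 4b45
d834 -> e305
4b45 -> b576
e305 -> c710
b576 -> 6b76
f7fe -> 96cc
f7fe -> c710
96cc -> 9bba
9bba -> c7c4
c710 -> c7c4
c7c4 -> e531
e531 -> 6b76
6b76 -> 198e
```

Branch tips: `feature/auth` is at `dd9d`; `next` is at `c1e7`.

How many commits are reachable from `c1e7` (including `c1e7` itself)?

Walking parent pointers from c1e7: reachable set = {198e, 6b76, c1e7, c710, c7c4, d834, e305, e531}.
That is 8 commits.

8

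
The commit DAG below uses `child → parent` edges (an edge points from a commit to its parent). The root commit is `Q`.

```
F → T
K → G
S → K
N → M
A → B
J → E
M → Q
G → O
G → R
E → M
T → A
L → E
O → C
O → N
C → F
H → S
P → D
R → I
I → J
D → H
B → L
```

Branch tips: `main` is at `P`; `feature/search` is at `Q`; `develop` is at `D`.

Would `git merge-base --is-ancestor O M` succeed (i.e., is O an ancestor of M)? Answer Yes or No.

No

Ancestors of M: {M, Q}.
O is not in that set, so it is not an ancestor of M.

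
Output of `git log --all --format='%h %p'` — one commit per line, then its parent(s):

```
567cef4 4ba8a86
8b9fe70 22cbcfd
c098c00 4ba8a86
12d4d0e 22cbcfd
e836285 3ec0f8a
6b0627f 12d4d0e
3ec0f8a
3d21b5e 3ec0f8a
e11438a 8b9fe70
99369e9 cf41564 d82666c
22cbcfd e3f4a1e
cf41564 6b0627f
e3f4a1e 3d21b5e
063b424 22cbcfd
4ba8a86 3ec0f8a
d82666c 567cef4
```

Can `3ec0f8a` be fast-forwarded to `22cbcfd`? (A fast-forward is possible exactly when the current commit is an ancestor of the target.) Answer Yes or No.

A fast-forward from 3ec0f8a to 22cbcfd is possible iff 3ec0f8a is an ancestor of 22cbcfd.
Ancestors of 22cbcfd: {22cbcfd, 3d21b5e, 3ec0f8a, e3f4a1e}.
3ec0f8a is among them, so fast-forward is possible.

Yes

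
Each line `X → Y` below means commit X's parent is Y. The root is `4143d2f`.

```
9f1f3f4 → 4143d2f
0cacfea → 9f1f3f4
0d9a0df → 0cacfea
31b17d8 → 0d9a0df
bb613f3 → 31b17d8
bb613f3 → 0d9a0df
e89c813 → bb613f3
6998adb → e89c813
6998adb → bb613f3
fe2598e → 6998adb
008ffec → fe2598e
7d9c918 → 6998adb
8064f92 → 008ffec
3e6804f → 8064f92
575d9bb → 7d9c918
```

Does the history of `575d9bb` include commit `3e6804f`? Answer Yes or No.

Ancestors of 575d9bb: {0cacfea, 0d9a0df, 31b17d8, 4143d2f, 575d9bb, 6998adb, 7d9c918, 9f1f3f4, bb613f3, e89c813}.
3e6804f is not in that set, so it is not an ancestor of 575d9bb.

No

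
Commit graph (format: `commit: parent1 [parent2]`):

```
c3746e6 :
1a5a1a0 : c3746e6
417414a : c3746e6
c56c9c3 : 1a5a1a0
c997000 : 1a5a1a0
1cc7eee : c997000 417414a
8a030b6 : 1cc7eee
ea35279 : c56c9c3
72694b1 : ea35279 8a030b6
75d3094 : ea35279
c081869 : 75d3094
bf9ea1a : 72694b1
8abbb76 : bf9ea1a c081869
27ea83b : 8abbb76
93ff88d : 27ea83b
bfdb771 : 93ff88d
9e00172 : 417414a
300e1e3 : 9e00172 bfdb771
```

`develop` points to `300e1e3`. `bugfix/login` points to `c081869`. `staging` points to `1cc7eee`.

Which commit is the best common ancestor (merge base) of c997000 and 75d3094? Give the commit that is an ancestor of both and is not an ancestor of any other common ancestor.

Ancestors of c997000: {1a5a1a0, c3746e6, c997000}.
Ancestors of 75d3094: {1a5a1a0, 75d3094, c3746e6, c56c9c3, ea35279}.
Common ancestors: {1a5a1a0, c3746e6}.
Among these, 1a5a1a0 is not an ancestor of any other common ancestor — it is the merge base.

1a5a1a0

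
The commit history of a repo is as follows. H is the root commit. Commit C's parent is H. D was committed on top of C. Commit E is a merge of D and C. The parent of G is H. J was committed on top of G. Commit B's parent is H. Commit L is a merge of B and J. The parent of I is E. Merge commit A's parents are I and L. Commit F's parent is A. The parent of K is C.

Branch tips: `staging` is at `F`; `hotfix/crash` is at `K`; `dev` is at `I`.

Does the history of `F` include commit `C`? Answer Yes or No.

Yes

Ancestors of F (commits reachable by following parents): {A, B, C, D, E, F, G, H, I, J, L}.
C is in that set, so it is an ancestor of F.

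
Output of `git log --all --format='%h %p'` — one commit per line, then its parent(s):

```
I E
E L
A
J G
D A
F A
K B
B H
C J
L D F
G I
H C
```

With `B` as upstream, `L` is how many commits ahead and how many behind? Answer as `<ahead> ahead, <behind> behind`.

Reachable from L: {A, D, F, L}.
Reachable from B: {A, B, C, D, E, F, G, H, I, J, L}.
Only in L's history (ahead): {} — 0.
Only in B's history (behind): {B, C, E, G, H, I, J} — 7.

0 ahead, 7 behind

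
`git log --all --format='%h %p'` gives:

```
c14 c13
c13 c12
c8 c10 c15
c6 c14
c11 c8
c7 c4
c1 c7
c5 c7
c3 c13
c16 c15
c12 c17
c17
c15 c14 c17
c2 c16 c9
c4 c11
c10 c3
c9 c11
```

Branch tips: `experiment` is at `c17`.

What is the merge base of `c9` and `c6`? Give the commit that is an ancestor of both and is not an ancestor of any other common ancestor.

Ancestors of c9: {c10, c11, c12, c13, c14, c15, c17, c3, c8, c9}.
Ancestors of c6: {c12, c13, c14, c17, c6}.
Common ancestors: {c12, c13, c14, c17}.
Among these, c14 is not an ancestor of any other common ancestor — it is the merge base.

c14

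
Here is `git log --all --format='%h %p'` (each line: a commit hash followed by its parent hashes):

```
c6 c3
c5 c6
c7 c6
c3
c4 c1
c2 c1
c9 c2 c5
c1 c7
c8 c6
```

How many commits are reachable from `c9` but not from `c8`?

5

Reachable from c9: {c1, c2, c3, c5, c6, c7, c9}.
Reachable from c8: {c3, c6, c8}.
In c9's history but not c8's: {c1, c2, c5, c7, c9} — 5 commits.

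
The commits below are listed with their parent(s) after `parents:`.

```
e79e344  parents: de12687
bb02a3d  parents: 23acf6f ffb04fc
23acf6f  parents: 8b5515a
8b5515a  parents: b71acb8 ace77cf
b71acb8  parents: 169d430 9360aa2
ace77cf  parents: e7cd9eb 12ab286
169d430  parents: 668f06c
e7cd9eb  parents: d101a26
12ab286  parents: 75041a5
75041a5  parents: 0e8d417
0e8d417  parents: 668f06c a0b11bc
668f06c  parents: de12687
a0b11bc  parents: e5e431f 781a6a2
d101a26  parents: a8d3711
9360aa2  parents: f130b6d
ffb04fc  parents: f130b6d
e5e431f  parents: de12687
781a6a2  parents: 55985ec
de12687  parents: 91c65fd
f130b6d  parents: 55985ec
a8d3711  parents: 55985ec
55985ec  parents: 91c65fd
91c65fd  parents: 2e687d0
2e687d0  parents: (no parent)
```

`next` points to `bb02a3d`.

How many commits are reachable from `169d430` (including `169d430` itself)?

Walking parent pointers from 169d430: reachable set = {169d430, 2e687d0, 668f06c, 91c65fd, de12687}.
That is 5 commits.

5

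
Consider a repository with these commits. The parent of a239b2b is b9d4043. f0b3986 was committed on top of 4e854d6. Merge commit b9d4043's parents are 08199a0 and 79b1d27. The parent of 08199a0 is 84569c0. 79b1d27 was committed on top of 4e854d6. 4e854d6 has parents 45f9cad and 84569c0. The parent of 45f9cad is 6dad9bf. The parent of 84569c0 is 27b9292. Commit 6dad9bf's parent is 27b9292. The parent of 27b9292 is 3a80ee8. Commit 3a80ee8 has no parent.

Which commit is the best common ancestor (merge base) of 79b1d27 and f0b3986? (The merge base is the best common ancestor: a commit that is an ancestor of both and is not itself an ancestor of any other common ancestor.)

4e854d6

Ancestors of 79b1d27: {27b9292, 3a80ee8, 45f9cad, 4e854d6, 6dad9bf, 79b1d27, 84569c0}.
Ancestors of f0b3986: {27b9292, 3a80ee8, 45f9cad, 4e854d6, 6dad9bf, 84569c0, f0b3986}.
Common ancestors: {27b9292, 3a80ee8, 45f9cad, 4e854d6, 6dad9bf, 84569c0}.
Among these, 4e854d6 is not an ancestor of any other common ancestor — it is the merge base.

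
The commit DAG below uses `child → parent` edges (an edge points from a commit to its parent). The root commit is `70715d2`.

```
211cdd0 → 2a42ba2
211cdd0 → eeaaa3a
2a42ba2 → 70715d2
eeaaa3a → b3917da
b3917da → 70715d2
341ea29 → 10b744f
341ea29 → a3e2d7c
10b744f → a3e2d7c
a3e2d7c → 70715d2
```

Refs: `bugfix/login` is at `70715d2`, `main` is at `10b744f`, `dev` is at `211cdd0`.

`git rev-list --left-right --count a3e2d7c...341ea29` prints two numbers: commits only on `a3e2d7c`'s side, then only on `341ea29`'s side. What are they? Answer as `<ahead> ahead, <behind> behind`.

0 ahead, 2 behind

Reachable from a3e2d7c: {70715d2, a3e2d7c}.
Reachable from 341ea29: {10b744f, 341ea29, 70715d2, a3e2d7c}.
Only in a3e2d7c's history (ahead): {} — 0.
Only in 341ea29's history (behind): {10b744f, 341ea29} — 2.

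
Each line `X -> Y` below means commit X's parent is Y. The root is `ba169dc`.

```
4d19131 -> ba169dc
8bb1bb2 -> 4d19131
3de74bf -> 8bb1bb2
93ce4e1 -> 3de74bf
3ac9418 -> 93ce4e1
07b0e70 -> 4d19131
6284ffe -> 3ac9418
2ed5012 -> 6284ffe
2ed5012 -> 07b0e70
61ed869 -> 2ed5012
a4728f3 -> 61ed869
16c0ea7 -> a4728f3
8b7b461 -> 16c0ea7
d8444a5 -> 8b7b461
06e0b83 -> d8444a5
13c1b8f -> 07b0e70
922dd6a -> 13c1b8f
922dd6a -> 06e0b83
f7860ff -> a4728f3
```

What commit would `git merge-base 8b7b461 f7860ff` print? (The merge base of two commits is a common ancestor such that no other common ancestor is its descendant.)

Ancestors of 8b7b461: {07b0e70, 16c0ea7, 2ed5012, 3ac9418, 3de74bf, 4d19131, 61ed869, 6284ffe, 8b7b461, 8bb1bb2, 93ce4e1, a4728f3, ba169dc}.
Ancestors of f7860ff: {07b0e70, 2ed5012, 3ac9418, 3de74bf, 4d19131, 61ed869, 6284ffe, 8bb1bb2, 93ce4e1, a4728f3, ba169dc, f7860ff}.
Common ancestors: {07b0e70, 2ed5012, 3ac9418, 3de74bf, 4d19131, 61ed869, 6284ffe, 8bb1bb2, 93ce4e1, a4728f3, ba169dc}.
Among these, a4728f3 is not an ancestor of any other common ancestor — it is the merge base.

a4728f3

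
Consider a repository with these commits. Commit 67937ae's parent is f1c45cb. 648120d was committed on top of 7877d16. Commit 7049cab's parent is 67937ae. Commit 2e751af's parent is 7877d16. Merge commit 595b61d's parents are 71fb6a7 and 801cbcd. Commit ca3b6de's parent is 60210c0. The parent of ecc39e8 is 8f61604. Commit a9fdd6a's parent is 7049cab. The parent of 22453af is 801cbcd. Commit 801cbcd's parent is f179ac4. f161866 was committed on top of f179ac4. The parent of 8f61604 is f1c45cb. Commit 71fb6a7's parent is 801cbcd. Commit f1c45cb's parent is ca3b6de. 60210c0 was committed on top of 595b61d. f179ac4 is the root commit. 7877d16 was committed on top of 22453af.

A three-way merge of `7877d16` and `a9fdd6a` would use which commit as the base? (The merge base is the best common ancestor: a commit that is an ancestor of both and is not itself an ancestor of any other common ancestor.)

801cbcd

Ancestors of 7877d16: {22453af, 7877d16, 801cbcd, f179ac4}.
Ancestors of a9fdd6a: {595b61d, 60210c0, 67937ae, 7049cab, 71fb6a7, 801cbcd, a9fdd6a, ca3b6de, f179ac4, f1c45cb}.
Common ancestors: {801cbcd, f179ac4}.
Among these, 801cbcd is not an ancestor of any other common ancestor — it is the merge base.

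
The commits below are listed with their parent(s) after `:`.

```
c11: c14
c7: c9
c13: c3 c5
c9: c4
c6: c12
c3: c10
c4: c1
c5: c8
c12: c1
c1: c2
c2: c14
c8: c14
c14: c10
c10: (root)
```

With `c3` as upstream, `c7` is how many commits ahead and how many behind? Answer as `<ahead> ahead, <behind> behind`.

Reachable from c7: {c1, c10, c14, c2, c4, c7, c9}.
Reachable from c3: {c10, c3}.
Only in c7's history (ahead): {c1, c14, c2, c4, c7, c9} — 6.
Only in c3's history (behind): {c3} — 1.

6 ahead, 1 behind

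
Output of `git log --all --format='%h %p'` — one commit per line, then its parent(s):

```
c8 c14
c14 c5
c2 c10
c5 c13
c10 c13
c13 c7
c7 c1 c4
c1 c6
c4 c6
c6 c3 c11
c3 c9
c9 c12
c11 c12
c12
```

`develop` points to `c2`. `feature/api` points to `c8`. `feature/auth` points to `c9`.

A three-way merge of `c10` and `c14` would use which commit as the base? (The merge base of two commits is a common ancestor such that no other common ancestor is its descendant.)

c13

Ancestors of c10: {c1, c10, c11, c12, c13, c3, c4, c6, c7, c9}.
Ancestors of c14: {c1, c11, c12, c13, c14, c3, c4, c5, c6, c7, c9}.
Common ancestors: {c1, c11, c12, c13, c3, c4, c6, c7, c9}.
Among these, c13 is not an ancestor of any other common ancestor — it is the merge base.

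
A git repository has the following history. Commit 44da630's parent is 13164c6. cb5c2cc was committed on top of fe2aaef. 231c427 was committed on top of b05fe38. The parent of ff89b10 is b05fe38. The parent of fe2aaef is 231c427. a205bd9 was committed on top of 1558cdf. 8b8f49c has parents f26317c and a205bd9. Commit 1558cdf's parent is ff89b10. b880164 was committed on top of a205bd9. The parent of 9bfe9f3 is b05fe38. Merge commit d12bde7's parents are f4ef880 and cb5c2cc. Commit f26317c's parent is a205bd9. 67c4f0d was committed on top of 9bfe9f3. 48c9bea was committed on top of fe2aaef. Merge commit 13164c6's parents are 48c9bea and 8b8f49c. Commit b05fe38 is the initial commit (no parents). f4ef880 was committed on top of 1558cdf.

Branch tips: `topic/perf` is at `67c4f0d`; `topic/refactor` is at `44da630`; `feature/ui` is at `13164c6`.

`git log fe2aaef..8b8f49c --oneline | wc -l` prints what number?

5

Reachable from 8b8f49c: {1558cdf, 8b8f49c, a205bd9, b05fe38, f26317c, ff89b10}.
Reachable from fe2aaef: {231c427, b05fe38, fe2aaef}.
In 8b8f49c's history but not fe2aaef's: {1558cdf, 8b8f49c, a205bd9, f26317c, ff89b10} — 5 commits.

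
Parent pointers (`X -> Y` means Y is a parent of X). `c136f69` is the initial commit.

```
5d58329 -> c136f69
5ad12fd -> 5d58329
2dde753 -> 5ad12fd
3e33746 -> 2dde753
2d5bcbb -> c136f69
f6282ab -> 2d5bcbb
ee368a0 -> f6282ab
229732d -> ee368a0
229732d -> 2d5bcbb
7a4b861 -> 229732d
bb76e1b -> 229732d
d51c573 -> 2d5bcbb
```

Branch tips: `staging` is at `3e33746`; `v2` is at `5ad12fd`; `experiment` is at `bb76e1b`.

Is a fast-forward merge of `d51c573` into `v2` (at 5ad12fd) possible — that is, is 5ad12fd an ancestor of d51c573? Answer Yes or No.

No

A fast-forward from 5ad12fd to d51c573 is possible iff 5ad12fd is an ancestor of d51c573.
Ancestors of d51c573: {2d5bcbb, c136f69, d51c573}.
5ad12fd is not among them, so fast-forward is not possible.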